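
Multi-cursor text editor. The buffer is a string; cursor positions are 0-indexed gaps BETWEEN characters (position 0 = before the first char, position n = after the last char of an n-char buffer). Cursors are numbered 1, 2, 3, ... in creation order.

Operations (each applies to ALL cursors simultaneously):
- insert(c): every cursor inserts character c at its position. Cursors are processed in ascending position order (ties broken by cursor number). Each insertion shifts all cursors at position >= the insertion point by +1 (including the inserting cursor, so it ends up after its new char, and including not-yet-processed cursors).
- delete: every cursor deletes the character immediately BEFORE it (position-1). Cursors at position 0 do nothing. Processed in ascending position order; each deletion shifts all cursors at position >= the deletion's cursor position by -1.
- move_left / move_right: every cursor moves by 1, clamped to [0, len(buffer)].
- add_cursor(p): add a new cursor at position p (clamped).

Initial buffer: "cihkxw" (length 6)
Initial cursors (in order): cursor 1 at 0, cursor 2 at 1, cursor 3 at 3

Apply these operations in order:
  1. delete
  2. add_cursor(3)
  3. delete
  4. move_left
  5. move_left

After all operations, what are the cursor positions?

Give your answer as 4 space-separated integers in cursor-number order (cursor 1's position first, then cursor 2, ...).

After op 1 (delete): buffer="ikxw" (len 4), cursors c1@0 c2@0 c3@1, authorship ....
After op 2 (add_cursor(3)): buffer="ikxw" (len 4), cursors c1@0 c2@0 c3@1 c4@3, authorship ....
After op 3 (delete): buffer="kw" (len 2), cursors c1@0 c2@0 c3@0 c4@1, authorship ..
After op 4 (move_left): buffer="kw" (len 2), cursors c1@0 c2@0 c3@0 c4@0, authorship ..
After op 5 (move_left): buffer="kw" (len 2), cursors c1@0 c2@0 c3@0 c4@0, authorship ..

Answer: 0 0 0 0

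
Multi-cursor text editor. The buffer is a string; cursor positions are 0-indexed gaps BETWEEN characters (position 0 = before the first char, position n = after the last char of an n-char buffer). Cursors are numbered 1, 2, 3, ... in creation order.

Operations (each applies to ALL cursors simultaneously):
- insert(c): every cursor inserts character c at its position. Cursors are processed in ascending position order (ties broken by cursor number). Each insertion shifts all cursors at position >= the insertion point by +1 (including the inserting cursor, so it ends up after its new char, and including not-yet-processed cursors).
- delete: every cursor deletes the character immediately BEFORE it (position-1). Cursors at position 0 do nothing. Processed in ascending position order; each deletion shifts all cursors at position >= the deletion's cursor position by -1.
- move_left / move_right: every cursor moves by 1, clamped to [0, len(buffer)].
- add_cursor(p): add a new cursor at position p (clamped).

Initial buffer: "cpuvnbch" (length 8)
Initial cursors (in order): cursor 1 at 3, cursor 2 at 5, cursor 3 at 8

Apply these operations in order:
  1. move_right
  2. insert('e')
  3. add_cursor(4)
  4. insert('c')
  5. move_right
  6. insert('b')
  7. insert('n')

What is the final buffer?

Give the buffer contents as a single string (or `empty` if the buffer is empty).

After op 1 (move_right): buffer="cpuvnbch" (len 8), cursors c1@4 c2@6 c3@8, authorship ........
After op 2 (insert('e')): buffer="cpuvenbeche" (len 11), cursors c1@5 c2@8 c3@11, authorship ....1..2..3
After op 3 (add_cursor(4)): buffer="cpuvenbeche" (len 11), cursors c4@4 c1@5 c2@8 c3@11, authorship ....1..2..3
After op 4 (insert('c')): buffer="cpuvcecnbecchec" (len 15), cursors c4@5 c1@7 c2@11 c3@15, authorship ....411..22..33
After op 5 (move_right): buffer="cpuvcecnbecchec" (len 15), cursors c4@6 c1@8 c2@12 c3@15, authorship ....411..22..33
After op 6 (insert('b')): buffer="cpuvcebcnbbeccbhecb" (len 19), cursors c4@7 c1@10 c2@15 c3@19, authorship ....4141.1.22.2.333
After op 7 (insert('n')): buffer="cpuvcebncnbnbeccbnhecbn" (len 23), cursors c4@8 c1@12 c2@18 c3@23, authorship ....41441.11.22.22.3333

Answer: cpuvcebncnbnbeccbnhecbn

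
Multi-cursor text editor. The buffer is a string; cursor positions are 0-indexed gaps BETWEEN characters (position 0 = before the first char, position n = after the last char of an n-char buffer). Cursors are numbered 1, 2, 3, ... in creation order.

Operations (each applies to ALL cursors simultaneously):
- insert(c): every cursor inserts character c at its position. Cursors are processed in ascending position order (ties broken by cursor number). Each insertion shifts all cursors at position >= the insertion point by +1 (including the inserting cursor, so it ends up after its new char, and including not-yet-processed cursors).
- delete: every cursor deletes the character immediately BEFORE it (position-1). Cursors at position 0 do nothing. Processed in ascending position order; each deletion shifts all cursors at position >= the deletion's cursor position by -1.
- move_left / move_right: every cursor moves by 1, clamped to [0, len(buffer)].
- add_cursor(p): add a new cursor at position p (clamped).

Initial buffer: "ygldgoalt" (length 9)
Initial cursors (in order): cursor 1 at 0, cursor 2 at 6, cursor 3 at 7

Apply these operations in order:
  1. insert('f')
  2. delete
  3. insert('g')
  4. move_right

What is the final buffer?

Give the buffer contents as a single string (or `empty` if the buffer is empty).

After op 1 (insert('f')): buffer="fygldgofaflt" (len 12), cursors c1@1 c2@8 c3@10, authorship 1......2.3..
After op 2 (delete): buffer="ygldgoalt" (len 9), cursors c1@0 c2@6 c3@7, authorship .........
After op 3 (insert('g')): buffer="gygldgogaglt" (len 12), cursors c1@1 c2@8 c3@10, authorship 1......2.3..
After op 4 (move_right): buffer="gygldgogaglt" (len 12), cursors c1@2 c2@9 c3@11, authorship 1......2.3..

Answer: gygldgogaglt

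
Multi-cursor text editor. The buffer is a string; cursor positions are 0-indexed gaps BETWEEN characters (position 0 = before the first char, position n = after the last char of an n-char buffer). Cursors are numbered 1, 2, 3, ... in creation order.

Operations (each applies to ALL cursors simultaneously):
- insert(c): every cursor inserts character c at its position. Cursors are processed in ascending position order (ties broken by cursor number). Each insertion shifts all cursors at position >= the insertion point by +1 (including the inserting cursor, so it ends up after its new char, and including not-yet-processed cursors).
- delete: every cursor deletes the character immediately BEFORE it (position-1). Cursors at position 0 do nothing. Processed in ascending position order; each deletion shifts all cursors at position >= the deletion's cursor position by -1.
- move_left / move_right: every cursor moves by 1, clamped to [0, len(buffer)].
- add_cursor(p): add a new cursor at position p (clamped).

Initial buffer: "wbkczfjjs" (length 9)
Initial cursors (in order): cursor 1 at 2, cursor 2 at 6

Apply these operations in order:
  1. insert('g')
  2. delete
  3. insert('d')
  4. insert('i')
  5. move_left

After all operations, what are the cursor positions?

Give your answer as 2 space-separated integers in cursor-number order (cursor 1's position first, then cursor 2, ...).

Answer: 3 9

Derivation:
After op 1 (insert('g')): buffer="wbgkczfgjjs" (len 11), cursors c1@3 c2@8, authorship ..1....2...
After op 2 (delete): buffer="wbkczfjjs" (len 9), cursors c1@2 c2@6, authorship .........
After op 3 (insert('d')): buffer="wbdkczfdjjs" (len 11), cursors c1@3 c2@8, authorship ..1....2...
After op 4 (insert('i')): buffer="wbdikczfdijjs" (len 13), cursors c1@4 c2@10, authorship ..11....22...
After op 5 (move_left): buffer="wbdikczfdijjs" (len 13), cursors c1@3 c2@9, authorship ..11....22...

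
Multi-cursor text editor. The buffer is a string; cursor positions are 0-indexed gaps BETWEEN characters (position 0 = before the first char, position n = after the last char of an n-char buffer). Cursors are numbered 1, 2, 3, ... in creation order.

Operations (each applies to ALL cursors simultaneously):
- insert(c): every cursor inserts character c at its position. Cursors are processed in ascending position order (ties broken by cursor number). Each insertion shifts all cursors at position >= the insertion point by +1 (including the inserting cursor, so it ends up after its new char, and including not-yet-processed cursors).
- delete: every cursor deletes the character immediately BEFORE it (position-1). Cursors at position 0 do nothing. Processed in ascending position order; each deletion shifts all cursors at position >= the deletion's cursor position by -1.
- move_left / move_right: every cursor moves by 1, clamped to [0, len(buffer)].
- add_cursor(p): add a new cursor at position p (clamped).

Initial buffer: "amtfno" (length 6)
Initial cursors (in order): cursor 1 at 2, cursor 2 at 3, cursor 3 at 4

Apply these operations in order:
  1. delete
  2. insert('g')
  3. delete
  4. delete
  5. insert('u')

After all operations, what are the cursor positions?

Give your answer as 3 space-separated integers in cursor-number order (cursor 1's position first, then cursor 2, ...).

After op 1 (delete): buffer="ano" (len 3), cursors c1@1 c2@1 c3@1, authorship ...
After op 2 (insert('g')): buffer="agggno" (len 6), cursors c1@4 c2@4 c3@4, authorship .123..
After op 3 (delete): buffer="ano" (len 3), cursors c1@1 c2@1 c3@1, authorship ...
After op 4 (delete): buffer="no" (len 2), cursors c1@0 c2@0 c3@0, authorship ..
After op 5 (insert('u')): buffer="uuuno" (len 5), cursors c1@3 c2@3 c3@3, authorship 123..

Answer: 3 3 3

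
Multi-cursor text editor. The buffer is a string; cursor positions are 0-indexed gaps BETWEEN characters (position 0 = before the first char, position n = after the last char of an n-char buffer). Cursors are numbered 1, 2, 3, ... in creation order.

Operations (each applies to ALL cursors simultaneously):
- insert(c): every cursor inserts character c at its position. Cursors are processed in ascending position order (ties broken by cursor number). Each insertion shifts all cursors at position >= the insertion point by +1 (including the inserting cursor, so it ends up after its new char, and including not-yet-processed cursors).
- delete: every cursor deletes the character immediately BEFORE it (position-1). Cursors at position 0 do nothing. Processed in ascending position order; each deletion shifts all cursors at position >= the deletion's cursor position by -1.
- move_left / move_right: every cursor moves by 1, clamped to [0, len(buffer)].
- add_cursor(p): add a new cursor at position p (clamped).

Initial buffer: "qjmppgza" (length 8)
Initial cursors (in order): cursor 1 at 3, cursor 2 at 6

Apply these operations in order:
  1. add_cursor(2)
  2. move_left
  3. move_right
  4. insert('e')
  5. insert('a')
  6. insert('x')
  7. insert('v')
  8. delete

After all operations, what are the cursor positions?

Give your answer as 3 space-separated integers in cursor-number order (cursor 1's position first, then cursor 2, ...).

After op 1 (add_cursor(2)): buffer="qjmppgza" (len 8), cursors c3@2 c1@3 c2@6, authorship ........
After op 2 (move_left): buffer="qjmppgza" (len 8), cursors c3@1 c1@2 c2@5, authorship ........
After op 3 (move_right): buffer="qjmppgza" (len 8), cursors c3@2 c1@3 c2@6, authorship ........
After op 4 (insert('e')): buffer="qjemeppgeza" (len 11), cursors c3@3 c1@5 c2@9, authorship ..3.1...2..
After op 5 (insert('a')): buffer="qjeameappgeaza" (len 14), cursors c3@4 c1@7 c2@12, authorship ..33.11...22..
After op 6 (insert('x')): buffer="qjeaxmeaxppgeaxza" (len 17), cursors c3@5 c1@9 c2@15, authorship ..333.111...222..
After op 7 (insert('v')): buffer="qjeaxvmeaxvppgeaxvza" (len 20), cursors c3@6 c1@11 c2@18, authorship ..3333.1111...2222..
After op 8 (delete): buffer="qjeaxmeaxppgeaxza" (len 17), cursors c3@5 c1@9 c2@15, authorship ..333.111...222..

Answer: 9 15 5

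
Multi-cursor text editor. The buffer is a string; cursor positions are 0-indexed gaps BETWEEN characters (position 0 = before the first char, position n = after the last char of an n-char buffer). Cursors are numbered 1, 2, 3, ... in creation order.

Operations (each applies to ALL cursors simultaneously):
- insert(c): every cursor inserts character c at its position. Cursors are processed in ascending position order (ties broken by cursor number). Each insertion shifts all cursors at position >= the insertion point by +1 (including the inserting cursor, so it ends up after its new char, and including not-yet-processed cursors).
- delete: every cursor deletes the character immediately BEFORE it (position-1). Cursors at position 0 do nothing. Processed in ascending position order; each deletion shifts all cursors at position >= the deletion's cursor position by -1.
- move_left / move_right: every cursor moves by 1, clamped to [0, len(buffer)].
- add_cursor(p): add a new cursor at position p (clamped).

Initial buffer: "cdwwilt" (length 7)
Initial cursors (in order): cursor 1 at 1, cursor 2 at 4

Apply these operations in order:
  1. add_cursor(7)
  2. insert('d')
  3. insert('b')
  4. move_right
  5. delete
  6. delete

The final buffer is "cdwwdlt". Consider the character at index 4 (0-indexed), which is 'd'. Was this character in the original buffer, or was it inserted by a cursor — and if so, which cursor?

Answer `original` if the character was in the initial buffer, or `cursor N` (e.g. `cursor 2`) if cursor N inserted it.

Answer: cursor 2

Derivation:
After op 1 (add_cursor(7)): buffer="cdwwilt" (len 7), cursors c1@1 c2@4 c3@7, authorship .......
After op 2 (insert('d')): buffer="cddwwdiltd" (len 10), cursors c1@2 c2@6 c3@10, authorship .1...2...3
After op 3 (insert('b')): buffer="cdbdwwdbiltdb" (len 13), cursors c1@3 c2@8 c3@13, authorship .11...22...33
After op 4 (move_right): buffer="cdbdwwdbiltdb" (len 13), cursors c1@4 c2@9 c3@13, authorship .11...22...33
After op 5 (delete): buffer="cdbwwdbltd" (len 10), cursors c1@3 c2@7 c3@10, authorship .11..22..3
After op 6 (delete): buffer="cdwwdlt" (len 7), cursors c1@2 c2@5 c3@7, authorship .1..2..
Authorship (.=original, N=cursor N): . 1 . . 2 . .
Index 4: author = 2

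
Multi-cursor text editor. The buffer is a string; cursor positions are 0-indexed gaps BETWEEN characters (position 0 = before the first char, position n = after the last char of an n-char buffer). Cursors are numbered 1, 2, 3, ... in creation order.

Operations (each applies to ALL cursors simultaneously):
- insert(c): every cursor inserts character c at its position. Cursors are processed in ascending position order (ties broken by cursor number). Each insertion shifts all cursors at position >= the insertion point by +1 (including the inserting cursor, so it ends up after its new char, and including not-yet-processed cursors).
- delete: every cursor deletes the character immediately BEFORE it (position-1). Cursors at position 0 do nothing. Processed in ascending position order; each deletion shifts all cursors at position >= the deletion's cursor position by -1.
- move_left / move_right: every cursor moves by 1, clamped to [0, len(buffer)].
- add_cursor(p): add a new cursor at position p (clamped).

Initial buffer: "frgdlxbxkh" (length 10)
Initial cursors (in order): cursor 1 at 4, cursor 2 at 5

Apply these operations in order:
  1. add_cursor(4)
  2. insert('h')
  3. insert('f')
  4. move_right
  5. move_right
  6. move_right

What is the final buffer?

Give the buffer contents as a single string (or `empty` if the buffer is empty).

After op 1 (add_cursor(4)): buffer="frgdlxbxkh" (len 10), cursors c1@4 c3@4 c2@5, authorship ..........
After op 2 (insert('h')): buffer="frgdhhlhxbxkh" (len 13), cursors c1@6 c3@6 c2@8, authorship ....13.2.....
After op 3 (insert('f')): buffer="frgdhhfflhfxbxkh" (len 16), cursors c1@8 c3@8 c2@11, authorship ....1313.22.....
After op 4 (move_right): buffer="frgdhhfflhfxbxkh" (len 16), cursors c1@9 c3@9 c2@12, authorship ....1313.22.....
After op 5 (move_right): buffer="frgdhhfflhfxbxkh" (len 16), cursors c1@10 c3@10 c2@13, authorship ....1313.22.....
After op 6 (move_right): buffer="frgdhhfflhfxbxkh" (len 16), cursors c1@11 c3@11 c2@14, authorship ....1313.22.....

Answer: frgdhhfflhfxbxkh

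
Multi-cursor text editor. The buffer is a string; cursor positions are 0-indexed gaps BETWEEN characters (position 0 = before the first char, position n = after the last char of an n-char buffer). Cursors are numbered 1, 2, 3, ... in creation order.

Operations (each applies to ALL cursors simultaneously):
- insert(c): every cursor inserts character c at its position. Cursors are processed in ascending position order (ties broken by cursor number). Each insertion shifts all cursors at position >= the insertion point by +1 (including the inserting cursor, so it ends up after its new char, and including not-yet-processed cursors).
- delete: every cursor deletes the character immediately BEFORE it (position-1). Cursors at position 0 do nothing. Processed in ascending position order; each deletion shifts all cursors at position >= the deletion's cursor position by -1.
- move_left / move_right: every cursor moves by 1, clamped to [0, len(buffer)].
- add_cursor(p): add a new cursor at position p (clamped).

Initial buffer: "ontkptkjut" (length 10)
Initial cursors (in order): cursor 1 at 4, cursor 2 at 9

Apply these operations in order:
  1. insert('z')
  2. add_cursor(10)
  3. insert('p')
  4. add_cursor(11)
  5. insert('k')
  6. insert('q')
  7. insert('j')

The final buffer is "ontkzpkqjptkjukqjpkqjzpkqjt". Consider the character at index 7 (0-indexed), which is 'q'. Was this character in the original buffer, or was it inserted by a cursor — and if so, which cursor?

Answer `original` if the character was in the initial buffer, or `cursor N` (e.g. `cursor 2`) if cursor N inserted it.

After op 1 (insert('z')): buffer="ontkzptkjuzt" (len 12), cursors c1@5 c2@11, authorship ....1.....2.
After op 2 (add_cursor(10)): buffer="ontkzptkjuzt" (len 12), cursors c1@5 c3@10 c2@11, authorship ....1.....2.
After op 3 (insert('p')): buffer="ontkzpptkjupzpt" (len 15), cursors c1@6 c3@12 c2@14, authorship ....11.....322.
After op 4 (add_cursor(11)): buffer="ontkzpptkjupzpt" (len 15), cursors c1@6 c4@11 c3@12 c2@14, authorship ....11.....322.
After op 5 (insert('k')): buffer="ontkzpkptkjukpkzpkt" (len 19), cursors c1@7 c4@13 c3@15 c2@18, authorship ....111.....433222.
After op 6 (insert('q')): buffer="ontkzpkqptkjukqpkqzpkqt" (len 23), cursors c1@8 c4@15 c3@18 c2@22, authorship ....1111.....443332222.
After op 7 (insert('j')): buffer="ontkzpkqjptkjukqjpkqjzpkqjt" (len 27), cursors c1@9 c4@17 c3@21 c2@26, authorship ....11111.....444333322222.
Authorship (.=original, N=cursor N): . . . . 1 1 1 1 1 . . . . . 4 4 4 3 3 3 3 2 2 2 2 2 .
Index 7: author = 1

Answer: cursor 1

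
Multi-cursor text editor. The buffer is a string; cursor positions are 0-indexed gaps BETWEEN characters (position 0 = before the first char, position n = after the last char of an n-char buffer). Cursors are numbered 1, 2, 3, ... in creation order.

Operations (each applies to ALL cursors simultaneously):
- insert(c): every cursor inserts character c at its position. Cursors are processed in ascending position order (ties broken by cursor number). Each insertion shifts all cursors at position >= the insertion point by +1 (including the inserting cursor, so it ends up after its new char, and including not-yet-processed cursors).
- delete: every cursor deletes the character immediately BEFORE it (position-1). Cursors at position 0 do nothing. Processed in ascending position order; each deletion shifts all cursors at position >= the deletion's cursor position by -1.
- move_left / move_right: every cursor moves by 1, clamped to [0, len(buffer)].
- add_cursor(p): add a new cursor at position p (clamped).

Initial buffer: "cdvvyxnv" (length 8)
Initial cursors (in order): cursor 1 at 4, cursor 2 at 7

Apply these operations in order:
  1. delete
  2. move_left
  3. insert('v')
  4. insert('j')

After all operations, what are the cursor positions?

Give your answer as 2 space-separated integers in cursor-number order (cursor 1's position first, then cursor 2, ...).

Answer: 4 8

Derivation:
After op 1 (delete): buffer="cdvyxv" (len 6), cursors c1@3 c2@5, authorship ......
After op 2 (move_left): buffer="cdvyxv" (len 6), cursors c1@2 c2@4, authorship ......
After op 3 (insert('v')): buffer="cdvvyvxv" (len 8), cursors c1@3 c2@6, authorship ..1..2..
After op 4 (insert('j')): buffer="cdvjvyvjxv" (len 10), cursors c1@4 c2@8, authorship ..11..22..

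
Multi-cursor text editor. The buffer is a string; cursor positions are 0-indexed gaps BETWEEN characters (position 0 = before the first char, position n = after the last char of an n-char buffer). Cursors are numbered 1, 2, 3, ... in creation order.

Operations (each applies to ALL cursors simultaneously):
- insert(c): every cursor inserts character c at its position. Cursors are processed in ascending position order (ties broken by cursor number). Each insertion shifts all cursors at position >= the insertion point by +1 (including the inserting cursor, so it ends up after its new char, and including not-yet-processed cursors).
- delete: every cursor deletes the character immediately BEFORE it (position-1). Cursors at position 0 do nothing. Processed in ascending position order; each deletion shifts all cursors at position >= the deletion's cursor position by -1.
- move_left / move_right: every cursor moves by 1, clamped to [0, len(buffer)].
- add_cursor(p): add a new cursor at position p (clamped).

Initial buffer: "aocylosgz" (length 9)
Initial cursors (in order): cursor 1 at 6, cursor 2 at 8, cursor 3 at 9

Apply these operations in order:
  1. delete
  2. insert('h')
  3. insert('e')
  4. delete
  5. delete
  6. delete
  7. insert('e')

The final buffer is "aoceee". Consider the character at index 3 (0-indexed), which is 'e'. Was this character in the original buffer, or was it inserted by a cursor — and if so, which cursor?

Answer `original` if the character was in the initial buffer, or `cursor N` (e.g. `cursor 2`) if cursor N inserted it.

Answer: cursor 1

Derivation:
After op 1 (delete): buffer="aocyls" (len 6), cursors c1@5 c2@6 c3@6, authorship ......
After op 2 (insert('h')): buffer="aocylhshh" (len 9), cursors c1@6 c2@9 c3@9, authorship .....1.23
After op 3 (insert('e')): buffer="aocylheshhee" (len 12), cursors c1@7 c2@12 c3@12, authorship .....11.2323
After op 4 (delete): buffer="aocylhshh" (len 9), cursors c1@6 c2@9 c3@9, authorship .....1.23
After op 5 (delete): buffer="aocyls" (len 6), cursors c1@5 c2@6 c3@6, authorship ......
After op 6 (delete): buffer="aoc" (len 3), cursors c1@3 c2@3 c3@3, authorship ...
After op 7 (insert('e')): buffer="aoceee" (len 6), cursors c1@6 c2@6 c3@6, authorship ...123
Authorship (.=original, N=cursor N): . . . 1 2 3
Index 3: author = 1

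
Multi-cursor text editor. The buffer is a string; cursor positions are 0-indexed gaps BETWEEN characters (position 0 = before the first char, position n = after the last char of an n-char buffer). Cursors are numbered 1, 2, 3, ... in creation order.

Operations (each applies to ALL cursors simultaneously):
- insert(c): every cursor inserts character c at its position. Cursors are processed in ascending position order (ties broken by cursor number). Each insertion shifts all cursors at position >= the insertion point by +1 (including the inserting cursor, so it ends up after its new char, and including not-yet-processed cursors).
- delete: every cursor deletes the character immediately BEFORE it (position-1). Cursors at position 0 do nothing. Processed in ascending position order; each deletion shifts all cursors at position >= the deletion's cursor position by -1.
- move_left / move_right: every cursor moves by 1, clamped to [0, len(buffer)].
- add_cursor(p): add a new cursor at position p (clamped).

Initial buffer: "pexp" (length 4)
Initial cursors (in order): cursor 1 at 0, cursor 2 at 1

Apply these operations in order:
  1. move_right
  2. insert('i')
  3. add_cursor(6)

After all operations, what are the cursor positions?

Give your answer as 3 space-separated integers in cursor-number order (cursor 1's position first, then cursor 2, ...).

After op 1 (move_right): buffer="pexp" (len 4), cursors c1@1 c2@2, authorship ....
After op 2 (insert('i')): buffer="pieixp" (len 6), cursors c1@2 c2@4, authorship .1.2..
After op 3 (add_cursor(6)): buffer="pieixp" (len 6), cursors c1@2 c2@4 c3@6, authorship .1.2..

Answer: 2 4 6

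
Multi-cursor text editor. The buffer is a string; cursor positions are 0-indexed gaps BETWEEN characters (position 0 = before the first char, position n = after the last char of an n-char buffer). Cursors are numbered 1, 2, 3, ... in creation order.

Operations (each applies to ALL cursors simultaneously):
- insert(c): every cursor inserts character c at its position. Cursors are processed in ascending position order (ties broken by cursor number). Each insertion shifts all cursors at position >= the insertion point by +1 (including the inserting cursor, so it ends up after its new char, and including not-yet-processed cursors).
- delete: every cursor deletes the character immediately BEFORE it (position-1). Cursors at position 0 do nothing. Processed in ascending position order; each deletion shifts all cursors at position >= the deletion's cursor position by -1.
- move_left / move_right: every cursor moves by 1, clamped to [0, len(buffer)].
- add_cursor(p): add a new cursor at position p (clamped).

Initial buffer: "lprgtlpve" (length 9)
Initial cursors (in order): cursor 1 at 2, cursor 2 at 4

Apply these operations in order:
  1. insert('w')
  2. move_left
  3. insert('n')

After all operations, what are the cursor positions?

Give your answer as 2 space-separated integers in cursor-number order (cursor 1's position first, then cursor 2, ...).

After op 1 (insert('w')): buffer="lpwrgwtlpve" (len 11), cursors c1@3 c2@6, authorship ..1..2.....
After op 2 (move_left): buffer="lpwrgwtlpve" (len 11), cursors c1@2 c2@5, authorship ..1..2.....
After op 3 (insert('n')): buffer="lpnwrgnwtlpve" (len 13), cursors c1@3 c2@7, authorship ..11..22.....

Answer: 3 7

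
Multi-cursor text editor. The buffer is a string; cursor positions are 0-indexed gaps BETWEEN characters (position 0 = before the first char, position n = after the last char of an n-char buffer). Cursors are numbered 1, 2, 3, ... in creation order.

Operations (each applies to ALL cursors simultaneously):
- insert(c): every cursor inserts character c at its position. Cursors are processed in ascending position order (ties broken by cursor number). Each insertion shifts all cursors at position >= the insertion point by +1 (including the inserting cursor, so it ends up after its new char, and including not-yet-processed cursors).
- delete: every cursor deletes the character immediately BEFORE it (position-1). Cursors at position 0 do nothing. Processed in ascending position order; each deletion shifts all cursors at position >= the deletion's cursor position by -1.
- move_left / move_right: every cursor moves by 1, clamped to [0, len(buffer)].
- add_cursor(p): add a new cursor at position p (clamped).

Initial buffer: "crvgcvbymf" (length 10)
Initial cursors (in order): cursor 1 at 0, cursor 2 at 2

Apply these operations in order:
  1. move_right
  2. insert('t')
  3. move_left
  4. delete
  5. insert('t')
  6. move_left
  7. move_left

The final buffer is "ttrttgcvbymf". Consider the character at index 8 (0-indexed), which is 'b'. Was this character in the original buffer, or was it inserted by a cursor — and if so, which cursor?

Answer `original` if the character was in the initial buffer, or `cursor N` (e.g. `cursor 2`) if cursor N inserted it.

After op 1 (move_right): buffer="crvgcvbymf" (len 10), cursors c1@1 c2@3, authorship ..........
After op 2 (insert('t')): buffer="ctrvtgcvbymf" (len 12), cursors c1@2 c2@5, authorship .1..2.......
After op 3 (move_left): buffer="ctrvtgcvbymf" (len 12), cursors c1@1 c2@4, authorship .1..2.......
After op 4 (delete): buffer="trtgcvbymf" (len 10), cursors c1@0 c2@2, authorship 1.2.......
After op 5 (insert('t')): buffer="ttrttgcvbymf" (len 12), cursors c1@1 c2@4, authorship 11.22.......
After op 6 (move_left): buffer="ttrttgcvbymf" (len 12), cursors c1@0 c2@3, authorship 11.22.......
After op 7 (move_left): buffer="ttrttgcvbymf" (len 12), cursors c1@0 c2@2, authorship 11.22.......
Authorship (.=original, N=cursor N): 1 1 . 2 2 . . . . . . .
Index 8: author = original

Answer: original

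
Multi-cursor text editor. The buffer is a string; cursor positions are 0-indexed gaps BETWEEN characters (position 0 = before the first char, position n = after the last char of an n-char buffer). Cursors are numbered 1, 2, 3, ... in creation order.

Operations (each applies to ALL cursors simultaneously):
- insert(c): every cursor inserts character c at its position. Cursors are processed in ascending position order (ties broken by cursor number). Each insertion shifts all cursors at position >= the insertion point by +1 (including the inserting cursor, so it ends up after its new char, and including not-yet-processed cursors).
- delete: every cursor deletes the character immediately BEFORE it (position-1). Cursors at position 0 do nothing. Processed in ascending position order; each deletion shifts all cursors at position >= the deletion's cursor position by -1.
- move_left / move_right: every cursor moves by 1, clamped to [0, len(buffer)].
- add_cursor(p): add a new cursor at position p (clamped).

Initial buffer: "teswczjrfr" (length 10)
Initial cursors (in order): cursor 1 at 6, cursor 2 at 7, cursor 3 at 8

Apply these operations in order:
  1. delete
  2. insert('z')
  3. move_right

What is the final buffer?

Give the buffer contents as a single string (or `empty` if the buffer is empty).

Answer: teswczzzfr

Derivation:
After op 1 (delete): buffer="teswcfr" (len 7), cursors c1@5 c2@5 c3@5, authorship .......
After op 2 (insert('z')): buffer="teswczzzfr" (len 10), cursors c1@8 c2@8 c3@8, authorship .....123..
After op 3 (move_right): buffer="teswczzzfr" (len 10), cursors c1@9 c2@9 c3@9, authorship .....123..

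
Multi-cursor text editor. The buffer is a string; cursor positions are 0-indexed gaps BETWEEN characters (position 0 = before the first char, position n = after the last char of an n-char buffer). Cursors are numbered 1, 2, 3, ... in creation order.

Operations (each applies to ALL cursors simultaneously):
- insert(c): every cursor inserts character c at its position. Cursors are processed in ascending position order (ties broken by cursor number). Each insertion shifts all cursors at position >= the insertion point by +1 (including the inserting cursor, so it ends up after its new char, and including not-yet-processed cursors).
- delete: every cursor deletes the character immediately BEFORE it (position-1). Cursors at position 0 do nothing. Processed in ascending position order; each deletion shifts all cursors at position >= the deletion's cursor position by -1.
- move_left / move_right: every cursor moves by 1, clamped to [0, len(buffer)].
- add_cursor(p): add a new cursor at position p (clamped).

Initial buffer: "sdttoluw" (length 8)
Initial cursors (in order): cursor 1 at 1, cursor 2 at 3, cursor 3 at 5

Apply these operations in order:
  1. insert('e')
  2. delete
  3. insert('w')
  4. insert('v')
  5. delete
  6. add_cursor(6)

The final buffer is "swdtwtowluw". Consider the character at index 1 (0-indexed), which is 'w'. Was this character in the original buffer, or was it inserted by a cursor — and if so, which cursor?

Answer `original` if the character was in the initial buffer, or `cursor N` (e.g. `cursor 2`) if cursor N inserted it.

After op 1 (insert('e')): buffer="sedtetoeluw" (len 11), cursors c1@2 c2@5 c3@8, authorship .1..2..3...
After op 2 (delete): buffer="sdttoluw" (len 8), cursors c1@1 c2@3 c3@5, authorship ........
After op 3 (insert('w')): buffer="swdtwtowluw" (len 11), cursors c1@2 c2@5 c3@8, authorship .1..2..3...
After op 4 (insert('v')): buffer="swvdtwvtowvluw" (len 14), cursors c1@3 c2@7 c3@11, authorship .11..22..33...
After op 5 (delete): buffer="swdtwtowluw" (len 11), cursors c1@2 c2@5 c3@8, authorship .1..2..3...
After op 6 (add_cursor(6)): buffer="swdtwtowluw" (len 11), cursors c1@2 c2@5 c4@6 c3@8, authorship .1..2..3...
Authorship (.=original, N=cursor N): . 1 . . 2 . . 3 . . .
Index 1: author = 1

Answer: cursor 1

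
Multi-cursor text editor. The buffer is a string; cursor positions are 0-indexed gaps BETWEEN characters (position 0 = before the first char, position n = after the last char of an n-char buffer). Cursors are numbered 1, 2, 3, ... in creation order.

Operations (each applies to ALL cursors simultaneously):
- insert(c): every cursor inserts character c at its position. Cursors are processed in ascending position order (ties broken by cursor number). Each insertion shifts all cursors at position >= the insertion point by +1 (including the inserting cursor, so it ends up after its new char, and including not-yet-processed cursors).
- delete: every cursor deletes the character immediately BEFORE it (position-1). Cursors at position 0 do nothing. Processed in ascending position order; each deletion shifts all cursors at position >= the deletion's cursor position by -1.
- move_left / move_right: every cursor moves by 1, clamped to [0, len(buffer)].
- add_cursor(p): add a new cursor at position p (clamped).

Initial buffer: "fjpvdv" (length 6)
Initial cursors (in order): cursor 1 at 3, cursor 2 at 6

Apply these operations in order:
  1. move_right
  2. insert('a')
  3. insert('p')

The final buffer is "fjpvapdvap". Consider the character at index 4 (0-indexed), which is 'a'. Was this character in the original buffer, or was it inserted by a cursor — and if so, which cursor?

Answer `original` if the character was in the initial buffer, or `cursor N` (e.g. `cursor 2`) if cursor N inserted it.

After op 1 (move_right): buffer="fjpvdv" (len 6), cursors c1@4 c2@6, authorship ......
After op 2 (insert('a')): buffer="fjpvadva" (len 8), cursors c1@5 c2@8, authorship ....1..2
After op 3 (insert('p')): buffer="fjpvapdvap" (len 10), cursors c1@6 c2@10, authorship ....11..22
Authorship (.=original, N=cursor N): . . . . 1 1 . . 2 2
Index 4: author = 1

Answer: cursor 1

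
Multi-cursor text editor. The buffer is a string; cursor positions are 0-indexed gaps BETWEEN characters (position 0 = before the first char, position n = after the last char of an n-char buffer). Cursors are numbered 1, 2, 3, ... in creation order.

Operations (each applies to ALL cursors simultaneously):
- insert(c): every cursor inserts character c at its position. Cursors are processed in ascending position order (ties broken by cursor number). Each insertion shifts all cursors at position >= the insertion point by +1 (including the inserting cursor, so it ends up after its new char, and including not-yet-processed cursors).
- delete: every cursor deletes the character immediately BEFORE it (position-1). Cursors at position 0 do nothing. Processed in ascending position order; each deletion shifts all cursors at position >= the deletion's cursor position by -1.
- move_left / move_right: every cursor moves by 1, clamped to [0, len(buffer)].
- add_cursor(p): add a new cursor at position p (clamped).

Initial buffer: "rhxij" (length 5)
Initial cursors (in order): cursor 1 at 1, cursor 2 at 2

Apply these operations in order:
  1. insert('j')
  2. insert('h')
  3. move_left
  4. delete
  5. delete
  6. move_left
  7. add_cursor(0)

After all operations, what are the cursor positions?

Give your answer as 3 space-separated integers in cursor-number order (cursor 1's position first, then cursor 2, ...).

After op 1 (insert('j')): buffer="rjhjxij" (len 7), cursors c1@2 c2@4, authorship .1.2...
After op 2 (insert('h')): buffer="rjhhjhxij" (len 9), cursors c1@3 c2@6, authorship .11.22...
After op 3 (move_left): buffer="rjhhjhxij" (len 9), cursors c1@2 c2@5, authorship .11.22...
After op 4 (delete): buffer="rhhhxij" (len 7), cursors c1@1 c2@3, authorship .1.2...
After op 5 (delete): buffer="hhxij" (len 5), cursors c1@0 c2@1, authorship 12...
After op 6 (move_left): buffer="hhxij" (len 5), cursors c1@0 c2@0, authorship 12...
After op 7 (add_cursor(0)): buffer="hhxij" (len 5), cursors c1@0 c2@0 c3@0, authorship 12...

Answer: 0 0 0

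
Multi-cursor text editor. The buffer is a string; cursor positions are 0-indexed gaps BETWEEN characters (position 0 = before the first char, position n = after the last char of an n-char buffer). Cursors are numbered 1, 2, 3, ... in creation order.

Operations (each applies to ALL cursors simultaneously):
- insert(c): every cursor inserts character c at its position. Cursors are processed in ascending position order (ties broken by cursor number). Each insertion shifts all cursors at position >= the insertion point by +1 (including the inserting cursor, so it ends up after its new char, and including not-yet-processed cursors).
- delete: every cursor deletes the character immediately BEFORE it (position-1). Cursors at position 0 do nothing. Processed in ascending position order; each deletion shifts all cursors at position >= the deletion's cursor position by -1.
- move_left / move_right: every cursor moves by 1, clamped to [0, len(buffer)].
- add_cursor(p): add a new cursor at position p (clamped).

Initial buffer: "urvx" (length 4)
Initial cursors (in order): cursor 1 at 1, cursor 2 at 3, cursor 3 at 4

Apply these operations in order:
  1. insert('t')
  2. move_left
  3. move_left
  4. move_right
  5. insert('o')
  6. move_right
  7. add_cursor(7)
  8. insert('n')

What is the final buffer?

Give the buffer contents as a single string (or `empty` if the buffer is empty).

Answer: uotnrvotnnxotn

Derivation:
After op 1 (insert('t')): buffer="utrvtxt" (len 7), cursors c1@2 c2@5 c3@7, authorship .1..2.3
After op 2 (move_left): buffer="utrvtxt" (len 7), cursors c1@1 c2@4 c3@6, authorship .1..2.3
After op 3 (move_left): buffer="utrvtxt" (len 7), cursors c1@0 c2@3 c3@5, authorship .1..2.3
After op 4 (move_right): buffer="utrvtxt" (len 7), cursors c1@1 c2@4 c3@6, authorship .1..2.3
After op 5 (insert('o')): buffer="uotrvotxot" (len 10), cursors c1@2 c2@6 c3@9, authorship .11..22.33
After op 6 (move_right): buffer="uotrvotxot" (len 10), cursors c1@3 c2@7 c3@10, authorship .11..22.33
After op 7 (add_cursor(7)): buffer="uotrvotxot" (len 10), cursors c1@3 c2@7 c4@7 c3@10, authorship .11..22.33
After op 8 (insert('n')): buffer="uotnrvotnnxotn" (len 14), cursors c1@4 c2@10 c4@10 c3@14, authorship .111..2224.333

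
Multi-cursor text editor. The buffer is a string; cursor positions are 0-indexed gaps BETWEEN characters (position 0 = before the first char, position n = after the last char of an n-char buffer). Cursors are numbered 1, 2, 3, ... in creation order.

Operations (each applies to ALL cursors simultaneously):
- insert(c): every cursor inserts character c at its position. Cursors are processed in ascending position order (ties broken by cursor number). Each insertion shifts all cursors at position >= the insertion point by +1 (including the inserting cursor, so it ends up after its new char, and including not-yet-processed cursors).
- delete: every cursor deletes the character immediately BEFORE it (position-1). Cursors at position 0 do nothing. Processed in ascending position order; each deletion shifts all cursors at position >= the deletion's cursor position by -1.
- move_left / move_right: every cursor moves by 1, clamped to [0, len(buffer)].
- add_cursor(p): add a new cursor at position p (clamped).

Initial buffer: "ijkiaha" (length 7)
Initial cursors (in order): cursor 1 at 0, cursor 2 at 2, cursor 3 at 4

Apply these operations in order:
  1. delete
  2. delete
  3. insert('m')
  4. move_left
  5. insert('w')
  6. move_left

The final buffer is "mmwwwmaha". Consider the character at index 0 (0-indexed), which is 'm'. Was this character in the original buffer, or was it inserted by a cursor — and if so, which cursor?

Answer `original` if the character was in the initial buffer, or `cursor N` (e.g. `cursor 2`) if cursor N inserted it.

After op 1 (delete): buffer="ikaha" (len 5), cursors c1@0 c2@1 c3@2, authorship .....
After op 2 (delete): buffer="aha" (len 3), cursors c1@0 c2@0 c3@0, authorship ...
After op 3 (insert('m')): buffer="mmmaha" (len 6), cursors c1@3 c2@3 c3@3, authorship 123...
After op 4 (move_left): buffer="mmmaha" (len 6), cursors c1@2 c2@2 c3@2, authorship 123...
After op 5 (insert('w')): buffer="mmwwwmaha" (len 9), cursors c1@5 c2@5 c3@5, authorship 121233...
After op 6 (move_left): buffer="mmwwwmaha" (len 9), cursors c1@4 c2@4 c3@4, authorship 121233...
Authorship (.=original, N=cursor N): 1 2 1 2 3 3 . . .
Index 0: author = 1

Answer: cursor 1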